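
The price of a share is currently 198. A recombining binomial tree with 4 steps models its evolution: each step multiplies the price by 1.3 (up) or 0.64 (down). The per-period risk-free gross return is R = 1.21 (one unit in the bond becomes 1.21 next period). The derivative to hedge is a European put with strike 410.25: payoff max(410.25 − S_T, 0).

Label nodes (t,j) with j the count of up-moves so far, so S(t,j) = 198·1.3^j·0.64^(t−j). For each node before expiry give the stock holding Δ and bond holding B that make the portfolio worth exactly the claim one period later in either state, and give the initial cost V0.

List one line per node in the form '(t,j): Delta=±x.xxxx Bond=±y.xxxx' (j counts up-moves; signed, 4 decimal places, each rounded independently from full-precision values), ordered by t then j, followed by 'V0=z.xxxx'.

(0,0): Delta=-0.5680 Bond=146.1428
(1,0): Delta=-1.0000 Bond=231.5754
(1,1): Delta=-0.5344 Bond=168.1892
(2,0): Delta=-1.0000 Bond=280.2063
(2,1): Delta=-1.0000 Bond=280.2063
(2,2): Delta=-0.4982 Bond=191.3988
(3,0): Delta=-1.0000 Bond=339.0496
(3,1): Delta=-1.0000 Bond=339.0496
(3,2): Delta=-1.0000 Bond=339.0496
(3,3): Delta=-0.4592 Bond=214.6256
V0=33.6782

The replicating-portfolio and risk-neutral prices coincide; use p* = (1.21−0.64)/(1.3−0.64) = 0.8636 for the latter.
Terminal payoffs: V(4,0)=377.0311, V(4,1)=342.7741, V(4,2)=273.1896, V(4,3)=131.8462, V(4,4)=0.0000
(3,0): S=51.9045. Δ = (V_up−V_dn)/(S_up−S_dn) = (342.7741−377.0311)/(67.4759−33.2189) = -1.0000. V = [p*·342.7741 + (1−p*)·377.0311]/1.21 = 287.1451. B = V − Δ·S = 339.0496.
(3,1): S=105.4310. Δ = (V_up−V_dn)/(S_up−S_dn) = (273.1896−342.7741)/(137.0604−67.4759) = -1.0000. V = [p*·273.1896 + (1−p*)·342.7741]/1.21 = 233.6185. B = V − Δ·S = 339.0496.
(3,2): S=214.1568. Δ = (V_up−V_dn)/(S_up−S_dn) = (131.8462−273.1896)/(278.4038−137.0604) = -1.0000. V = [p*·131.8462 + (1−p*)·273.1896]/1.21 = 124.8928. B = V − Δ·S = 339.0496.
(3,3): S=435.0060. Δ = (V_up−V_dn)/(S_up−S_dn) = (0.0000−131.8462)/(565.5078−278.4038) = -0.4592. V = [p*·0.0000 + (1−p*)·131.8462]/1.21 = 14.8587. B = V − Δ·S = 214.6256.
(2,0): S=81.1008. Δ = (V_up−V_dn)/(S_up−S_dn) = (233.6185−287.1451)/(105.4310−51.9045) = -1.0000. V = [p*·233.6185 + (1−p*)·287.1451]/1.21 = 199.1055. B = V − Δ·S = 280.2063.
(2,1): S=164.7360. Δ = (V_up−V_dn)/(S_up−S_dn) = (124.8928−233.6185)/(214.1568−105.4310) = -1.0000. V = [p*·124.8928 + (1−p*)·233.6185]/1.21 = 115.4703. B = V − Δ·S = 280.2063.
(2,2): S=334.6200. Δ = (V_up−V_dn)/(S_up−S_dn) = (14.8587−124.8928)/(435.0060−214.1568) = -0.4982. V = [p*·14.8587 + (1−p*)·124.8928]/1.21 = 24.6804. B = V − Δ·S = 191.3988.
(1,0): S=126.7200. Δ = (V_up−V_dn)/(S_up−S_dn) = (115.4703−199.1055)/(164.7360−81.1008) = -1.0000. V = [p*·115.4703 + (1−p*)·199.1055]/1.21 = 104.8554. B = V − Δ·S = 231.5754.
(1,1): S=257.4000. Δ = (V_up−V_dn)/(S_up−S_dn) = (24.6804−115.4703)/(334.6200−164.7360) = -0.5344. V = [p*·24.6804 + (1−p*)·115.4703]/1.21 = 30.6288. B = V − Δ·S = 168.1892.
(0,0): S=198.0000. Δ = (V_up−V_dn)/(S_up−S_dn) = (30.6288−104.8554)/(257.4000−126.7200) = -0.5680. V = [p*·30.6288 + (1−p*)·104.8554]/1.21 = 33.6782. B = V − Δ·S = 146.1428.
Self-financing check: at every node Δ·S+B equals the discounted successor values.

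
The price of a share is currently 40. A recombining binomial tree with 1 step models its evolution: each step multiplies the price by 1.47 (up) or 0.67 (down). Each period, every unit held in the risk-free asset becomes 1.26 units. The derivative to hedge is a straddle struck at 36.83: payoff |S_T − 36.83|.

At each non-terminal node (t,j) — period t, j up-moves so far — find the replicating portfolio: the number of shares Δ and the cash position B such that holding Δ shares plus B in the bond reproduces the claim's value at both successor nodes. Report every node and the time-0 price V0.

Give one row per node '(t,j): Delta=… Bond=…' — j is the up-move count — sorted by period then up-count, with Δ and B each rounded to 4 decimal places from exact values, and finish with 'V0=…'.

Risk-neutral probability p* = (R−d)/(u−d) = (1.26−0.67)/(1.47−0.67) = 0.7375.
At expiry t=1: V(1,0)=10.0300, V(1,1)=21.9700
Node (0,0) S=40.0000: V=(p*·21.9700+(1−p*)·10.0300)/1.26=14.9490; Δ=(21.9700−10.0300)/(58.8000−26.8000)=0.3731; B=V−Δ·S=0.0240
Root portfolio cost Δ·40+B reproduces V0=14.9490.

(0,0): Delta=0.3731 Bond=0.0240
V0=14.9490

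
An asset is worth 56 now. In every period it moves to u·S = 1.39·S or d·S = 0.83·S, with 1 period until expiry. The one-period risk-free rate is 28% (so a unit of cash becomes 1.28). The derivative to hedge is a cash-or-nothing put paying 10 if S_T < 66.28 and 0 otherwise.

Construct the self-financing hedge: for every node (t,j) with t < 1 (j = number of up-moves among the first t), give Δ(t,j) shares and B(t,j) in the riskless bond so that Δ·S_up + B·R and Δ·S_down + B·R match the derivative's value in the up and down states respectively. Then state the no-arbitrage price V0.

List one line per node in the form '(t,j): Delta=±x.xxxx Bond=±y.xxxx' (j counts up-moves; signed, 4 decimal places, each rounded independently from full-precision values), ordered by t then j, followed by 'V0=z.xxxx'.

The replicating-portfolio and risk-neutral prices coincide; use p* = (1.28−0.83)/(1.39−0.83) = 0.8036 for the latter.
Terminal payoffs: V(1,0)=10.0000, V(1,1)=0.0000
Node (0,0) S=56.0000: V=(p*·0.0000+(1−p*)·10.0000)/1.28=1.5346; Δ=(0.0000−10.0000)/(77.8400−46.4800)=-0.3189; B=V−Δ·S=19.3917
Check: Δ(0,0)·S0 + B(0,0) = 1.5346 = V0.

(0,0): Delta=-0.3189 Bond=19.3917
V0=1.5346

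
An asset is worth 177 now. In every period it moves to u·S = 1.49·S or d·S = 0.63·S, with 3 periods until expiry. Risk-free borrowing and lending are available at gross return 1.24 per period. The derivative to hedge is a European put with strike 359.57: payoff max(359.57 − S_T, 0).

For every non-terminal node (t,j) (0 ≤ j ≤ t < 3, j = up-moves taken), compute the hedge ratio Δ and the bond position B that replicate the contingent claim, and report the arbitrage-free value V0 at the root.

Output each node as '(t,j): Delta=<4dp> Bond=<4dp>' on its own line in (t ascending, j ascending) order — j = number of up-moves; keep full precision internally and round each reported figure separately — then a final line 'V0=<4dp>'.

The replicating-portfolio and risk-neutral prices coincide; use p* = (1.24−0.63)/(1.49−0.63) = 0.7093 for the latter.
Payoff layer (t=3): V(3,0)=315.3117, V(3,1)=254.8956, V(3,2)=112.0066, V(3,3)=0.0000
Node (2,0) S=70.2513: V=(p*·254.8956+(1−p*)·315.3117)/1.24=219.7245; Δ=(254.8956−315.3117)/(104.6744−44.2583)=-1.0000; B=V−Δ·S=289.9758
Node (2,1) S=166.1499: V=(p*·112.0066+(1−p*)·254.8956)/1.24=123.8259; Δ=(112.0066−254.8956)/(247.5634−104.6744)=-1.0000; B=V−Δ·S=289.9758
Node (2,2) S=392.9577: V=(p*·0.0000+(1−p*)·112.0066)/1.24=26.2581; Δ=(0.0000−112.0066)/(585.5070−247.5634)=-0.3314; B=V−Δ·S=156.4984
Node (1,0) S=111.5100: V=(p*·123.8259+(1−p*)·219.7245)/1.24=122.3415; Δ=(123.8259−219.7245)/(166.1499−70.2513)=-1.0000; B=V−Δ·S=233.8515
Node (1,1) S=263.7300: V=(p*·26.2581+(1−p*)·123.8259)/1.24=44.0491; Δ=(26.2581−123.8259)/(392.9577−166.1499)=-0.4302; B=V−Δ·S=157.5000
Node (0,0) S=177.0000: V=(p*·44.0491+(1−p*)·122.3415)/1.24=53.8778; Δ=(44.0491−122.3415)/(263.7300−111.5100)=-0.5143; B=V−Δ·S=144.9155
Check: Δ(0,0)·S0 + B(0,0) = 53.8778 = V0.

(0,0): Delta=-0.5143 Bond=144.9155
(1,0): Delta=-1.0000 Bond=233.8515
(1,1): Delta=-0.4302 Bond=157.5000
(2,0): Delta=-1.0000 Bond=289.9758
(2,1): Delta=-1.0000 Bond=289.9758
(2,2): Delta=-0.3314 Bond=156.4984
V0=53.8778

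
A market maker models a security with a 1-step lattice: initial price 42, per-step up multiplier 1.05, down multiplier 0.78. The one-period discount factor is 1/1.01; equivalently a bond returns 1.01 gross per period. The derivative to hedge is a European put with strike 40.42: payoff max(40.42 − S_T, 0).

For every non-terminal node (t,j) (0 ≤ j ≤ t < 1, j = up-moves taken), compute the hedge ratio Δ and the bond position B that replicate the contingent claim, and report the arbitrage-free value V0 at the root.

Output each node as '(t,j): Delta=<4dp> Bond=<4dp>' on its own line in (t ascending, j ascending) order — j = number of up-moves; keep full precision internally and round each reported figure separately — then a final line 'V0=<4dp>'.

(0,0): Delta=-0.6755 Bond=29.4939
V0=1.1236

Since d<R<u, set p* = (R−d)/(u−d) = 0.8519; price each node as the discounted p*-expectation of its children.
Terminal payoffs: V(1,0)=7.6600, V(1,1)=0.0000
(0,0): S=42.0000. Δ = (V_up−V_dn)/(S_up−S_dn) = (0.0000−7.6600)/(44.1000−32.7600) = -0.6755. V = [p*·0.0000 + (1−p*)·7.6600]/1.01 = 1.1236. B = V − Δ·S = 29.4939.
Check: Δ(0,0)·S0 + B(0,0) = 1.1236 = V0.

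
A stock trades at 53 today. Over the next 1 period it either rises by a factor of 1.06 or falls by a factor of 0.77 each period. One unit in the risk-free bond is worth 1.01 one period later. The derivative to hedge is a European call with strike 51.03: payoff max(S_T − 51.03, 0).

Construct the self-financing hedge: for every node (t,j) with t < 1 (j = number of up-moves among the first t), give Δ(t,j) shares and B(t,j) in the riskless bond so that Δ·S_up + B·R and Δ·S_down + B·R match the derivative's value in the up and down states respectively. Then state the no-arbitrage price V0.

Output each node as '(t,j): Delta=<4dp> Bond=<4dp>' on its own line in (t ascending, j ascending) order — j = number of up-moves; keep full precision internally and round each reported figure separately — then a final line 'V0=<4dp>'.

(0,0): Delta=0.3351 Bond=-13.5388
V0=4.2199

Under the risk-neutral measure, an up-move has probability p* = (R−d)/(u−d) = 0.8276 and values discount at R = 1.01.
Payoff layer (t=1): V(1,0)=0.0000, V(1,1)=5.1500
  t=0,j=0: stock 53.0000 → up 56.1800 (V=5.1500), down 40.8100 (V=0.0000). Price 4.2199; hedge Δ=0.3351, bond B=-13.5388.
The time-0 hedge costs 4.2199, which is the no-arbitrage price.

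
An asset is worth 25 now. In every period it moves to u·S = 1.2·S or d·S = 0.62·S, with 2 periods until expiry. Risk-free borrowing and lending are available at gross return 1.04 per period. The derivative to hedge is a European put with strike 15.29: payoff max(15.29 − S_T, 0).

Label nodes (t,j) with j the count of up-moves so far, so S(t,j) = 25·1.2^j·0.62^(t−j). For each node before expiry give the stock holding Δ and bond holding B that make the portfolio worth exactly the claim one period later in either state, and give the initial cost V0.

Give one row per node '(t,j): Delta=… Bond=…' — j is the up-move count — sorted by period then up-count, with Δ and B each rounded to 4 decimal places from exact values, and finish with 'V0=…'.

(0,0): Delta=-0.1039 Bond=2.9973
(1,0): Delta=-0.6318 Bond=11.2997
(1,1): Delta=0.0000 Bond=0.0000
V0=0.3996

The replicating-portfolio and risk-neutral prices coincide; use p* = (1.04−0.62)/(1.2−0.62) = 0.7241 for the latter.
Terminal payoffs: V(2,0)=5.6800, V(2,1)=0.0000, V(2,2)=0.0000
  t=1,j=0: stock 15.5000 → up 18.6000 (V=0.0000), down 9.6100 (V=5.6800). Price 1.5066; hedge Δ=-0.6318, bond B=11.2997.
  t=1,j=1: stock 30.0000 → up 36.0000 (V=0.0000), down 18.6000 (V=0.0000). Price 0.0000; hedge Δ=0.0000, bond B=0.0000.
  t=0,j=0: stock 25.0000 → up 30.0000 (V=0.0000), down 15.5000 (V=1.5066). Price 0.3996; hedge Δ=-0.1039, bond B=2.9973.
Root portfolio cost Δ·25+B reproduces V0=0.3996.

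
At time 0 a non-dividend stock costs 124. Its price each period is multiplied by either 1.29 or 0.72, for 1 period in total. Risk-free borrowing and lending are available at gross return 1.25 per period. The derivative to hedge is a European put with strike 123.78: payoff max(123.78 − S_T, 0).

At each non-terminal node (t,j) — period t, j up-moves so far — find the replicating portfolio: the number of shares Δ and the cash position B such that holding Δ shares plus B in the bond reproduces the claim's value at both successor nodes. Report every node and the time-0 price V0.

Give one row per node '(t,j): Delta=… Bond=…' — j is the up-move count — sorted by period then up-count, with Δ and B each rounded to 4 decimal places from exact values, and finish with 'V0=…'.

Under the risk-neutral measure, an up-move has probability p* = (R−d)/(u−d) = 0.9298 and values discount at R = 1.25.
Payoff layer (t=1): V(1,0)=34.5000, V(1,1)=0.0000
  t=0,j=0: stock 124.0000 → up 159.9600 (V=0.0000), down 89.2800 (V=34.5000). Price 1.9368; hedge Δ=-0.4881, bond B=62.4632.
Root portfolio cost Δ·124+B reproduces V0=1.9368.

(0,0): Delta=-0.4881 Bond=62.4632
V0=1.9368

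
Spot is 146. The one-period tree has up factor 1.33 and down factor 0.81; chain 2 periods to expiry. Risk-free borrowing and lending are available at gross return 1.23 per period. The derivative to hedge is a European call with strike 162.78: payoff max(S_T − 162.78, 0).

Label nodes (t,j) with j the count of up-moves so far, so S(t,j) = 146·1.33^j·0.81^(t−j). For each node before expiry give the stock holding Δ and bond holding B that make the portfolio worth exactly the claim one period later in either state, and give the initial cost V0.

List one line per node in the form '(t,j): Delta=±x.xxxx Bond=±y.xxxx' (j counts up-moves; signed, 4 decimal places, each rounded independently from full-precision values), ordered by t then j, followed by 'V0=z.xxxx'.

(0,0): Delta=0.8258 Bond=-79.4012
(1,0): Delta=0.0000 Bond=0.0000
(1,1): Delta=0.9456 Bond=-120.9167
V0=41.1710

The replicating-portfolio and risk-neutral prices coincide; use p* = (1.23−0.81)/(1.33−0.81) = 0.8077 for the latter.
At expiry t=2: V(2,0)=0.0000, V(2,1)=0.0000, V(2,2)=95.4794
Node (1,0) S=118.2600: V=(p*·0.0000+(1−p*)·0.0000)/1.23=0.0000; Δ=(0.0000−0.0000)/(157.2858−95.7906)=0.0000; B=V−Δ·S=0.0000
Node (1,1) S=194.1800: V=(p*·95.4794+(1−p*)·0.0000)/1.23=62.6975; Δ=(95.4794−0.0000)/(258.2594−157.2858)=0.9456; B=V−Δ·S=-120.9167
Node (0,0) S=146.0000: V=(p*·62.6975+(1−p*)·0.0000)/1.23=41.1710; Δ=(62.6975−0.0000)/(194.1800−118.2600)=0.8258; B=V−Δ·S=-79.4012
Each (Δ,B) replicates both successor values, so the strategy is self-financing and V0 is arbitrage-free.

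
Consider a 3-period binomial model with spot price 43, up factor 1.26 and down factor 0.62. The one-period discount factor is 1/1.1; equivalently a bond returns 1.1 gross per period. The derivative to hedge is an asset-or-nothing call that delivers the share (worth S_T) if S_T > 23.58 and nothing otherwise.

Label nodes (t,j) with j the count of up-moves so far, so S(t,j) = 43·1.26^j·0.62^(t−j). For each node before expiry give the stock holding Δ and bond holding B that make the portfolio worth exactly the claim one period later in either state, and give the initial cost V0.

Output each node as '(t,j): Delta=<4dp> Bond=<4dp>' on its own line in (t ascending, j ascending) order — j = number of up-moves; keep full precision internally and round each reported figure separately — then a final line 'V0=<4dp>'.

Risk-neutral probability p* = (R−d)/(u−d) = (1.1−0.62)/(1.26−0.62) = 0.7500.
Terminal payoffs: V(3,0)=0.0000, V(3,1)=0.0000, V(3,2)=42.3254, V(3,3)=86.0162
  t=2,j=0: stock 16.5292 → up 20.8268 (V=0.0000), down 10.2481 (V=0.0000). Price 0.0000; hedge Δ=0.0000, bond B=0.0000.
  t=2,j=1: stock 33.5916 → up 42.3254 (V=42.3254), down 20.8268 (V=0.0000). Price 28.8582; hedge Δ=1.9688, bond B=-37.2752.
  t=2,j=2: stock 68.2668 → up 86.0162 (V=86.0162), down 42.3254 (V=42.3254). Price 68.2668; hedge Δ=1.0000, bond B=0.0000.
  t=1,j=0: stock 26.6600 → up 33.5916 (V=28.8582), down 16.5292 (V=0.0000). Price 19.6761; hedge Δ=1.6913, bond B=-25.4149.
  t=1,j=1: stock 54.1800 → up 68.2668 (V=68.2668), down 33.5916 (V=28.8582). Price 53.1042; hedge Δ=1.1365, bond B=-8.4716.
  t=0,j=0: stock 43.0000 → up 54.1800 (V=53.1042), down 26.6600 (V=19.6761). Price 40.6793; hedge Δ=1.2147, bond B=-11.5522.
The time-0 hedge costs 40.6793, which is the no-arbitrage price.

(0,0): Delta=1.2147 Bond=-11.5522
(1,0): Delta=1.6913 Bond=-25.4149
(1,1): Delta=1.1365 Bond=-8.4716
(2,0): Delta=0.0000 Bond=0.0000
(2,1): Delta=1.9688 Bond=-37.2752
(2,2): Delta=1.0000 Bond=0.0000
V0=40.6793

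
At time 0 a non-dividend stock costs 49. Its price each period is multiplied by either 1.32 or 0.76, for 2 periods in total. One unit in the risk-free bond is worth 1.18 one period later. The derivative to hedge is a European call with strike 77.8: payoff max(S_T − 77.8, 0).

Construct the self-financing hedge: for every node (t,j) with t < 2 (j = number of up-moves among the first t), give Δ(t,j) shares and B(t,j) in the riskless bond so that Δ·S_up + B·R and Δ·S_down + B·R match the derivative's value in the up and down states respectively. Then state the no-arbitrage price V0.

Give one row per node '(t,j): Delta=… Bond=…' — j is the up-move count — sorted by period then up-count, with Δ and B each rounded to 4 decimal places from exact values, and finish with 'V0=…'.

No-arbitrage ⇒ martingale measure with p* = (R−d)/(u−d) = 0.7500.
At expiry t=2: V(2,0)=0.0000, V(2,1)=0.0000, V(2,2)=7.5776
(1,0): S=37.2400. Δ = (V_up−V_dn)/(S_up−S_dn) = (0.0000−0.0000)/(49.1568−28.3024) = 0.0000. V = [p*·0.0000 + (1−p*)·0.0000]/1.18 = 0.0000. B = V − Δ·S = 0.0000.
(1,1): S=64.6800. Δ = (V_up−V_dn)/(S_up−S_dn) = (7.5776−0.0000)/(85.3776−49.1568) = 0.2092. V = [p*·7.5776 + (1−p*)·0.0000]/1.18 = 4.8163. B = V − Δ·S = -8.7152.
(0,0): S=49.0000. Δ = (V_up−V_dn)/(S_up−S_dn) = (4.8163−0.0000)/(64.6800−37.2400) = 0.1755. V = [p*·4.8163 + (1−p*)·0.0000]/1.18 = 3.0612. B = V − Δ·S = -5.5393.
The time-0 hedge costs 3.0612, which is the no-arbitrage price.

(0,0): Delta=0.1755 Bond=-5.5393
(1,0): Delta=0.0000 Bond=0.0000
(1,1): Delta=0.2092 Bond=-8.7152
V0=3.0612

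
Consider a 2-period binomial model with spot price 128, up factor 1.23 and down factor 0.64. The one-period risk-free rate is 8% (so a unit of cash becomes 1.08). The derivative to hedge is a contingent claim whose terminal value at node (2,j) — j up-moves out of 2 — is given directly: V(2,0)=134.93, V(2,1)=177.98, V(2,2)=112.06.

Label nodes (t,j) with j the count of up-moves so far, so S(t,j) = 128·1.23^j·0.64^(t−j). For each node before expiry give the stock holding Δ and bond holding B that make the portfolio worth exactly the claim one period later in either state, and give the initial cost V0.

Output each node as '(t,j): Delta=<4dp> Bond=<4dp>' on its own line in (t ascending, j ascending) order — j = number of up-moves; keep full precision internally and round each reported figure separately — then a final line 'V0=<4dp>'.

(0,0): Delta=-0.4686 Bond=178.7461
(1,0): Delta=0.8907 Bond=81.6960
(1,1): Delta=-0.7097 Bond=231.0060
V0=118.7716

No-arbitrage ⇒ martingale measure with p* = (R−d)/(u−d) = 0.7458.
Payoff layer (t=2): V(2,0)=134.9300, V(2,1)=177.9800, V(2,2)=112.0600
(1,0): S=81.9200. Δ = (V_up−V_dn)/(S_up−S_dn) = (177.9800−134.9300)/(100.7616−52.4288) = 0.8907. V = [p*·177.9800 + (1−p*)·134.9300]/1.08 = 154.6621. B = V − Δ·S = 81.6960.
(1,1): S=157.4400. Δ = (V_up−V_dn)/(S_up−S_dn) = (112.0600−177.9800)/(193.6512−100.7616) = -0.7097. V = [p*·112.0600 + (1−p*)·177.9800]/1.08 = 119.2772. B = V − Δ·S = 231.0060.
(0,0): S=128.0000. Δ = (V_up−V_dn)/(S_up−S_dn) = (119.2772−154.6621)/(157.4400−81.9200) = -0.4686. V = [p*·119.2772 + (1−p*)·154.6621]/1.08 = 118.7716. B = V − Δ·S = 178.7461.
Each (Δ,B) replicates both successor values, so the strategy is self-financing and V0 is arbitrage-free.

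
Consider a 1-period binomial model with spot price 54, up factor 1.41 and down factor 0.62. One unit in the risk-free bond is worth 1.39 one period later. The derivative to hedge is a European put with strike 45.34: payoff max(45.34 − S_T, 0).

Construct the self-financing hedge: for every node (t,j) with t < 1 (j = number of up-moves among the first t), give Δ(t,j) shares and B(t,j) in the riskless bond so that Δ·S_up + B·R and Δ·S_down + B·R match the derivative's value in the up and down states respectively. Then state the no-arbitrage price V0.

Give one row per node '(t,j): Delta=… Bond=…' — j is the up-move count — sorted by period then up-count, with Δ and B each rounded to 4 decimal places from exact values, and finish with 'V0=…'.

(0,0): Delta=-0.2780 Bond=15.2287
V0=0.2160

Risk-neutral probability p* = (R−d)/(u−d) = (1.39−0.62)/(1.41−0.62) = 0.9747.
Terminal payoffs: V(1,0)=11.8600, V(1,1)=0.0000
Node (0,0) S=54.0000: V=(p*·0.0000+(1−p*)·11.8600)/1.39=0.2160; Δ=(0.0000−11.8600)/(76.1400−33.4800)=-0.2780; B=V−Δ·S=15.2287
Self-financing check: at every node Δ·S+B equals the discounted successor values.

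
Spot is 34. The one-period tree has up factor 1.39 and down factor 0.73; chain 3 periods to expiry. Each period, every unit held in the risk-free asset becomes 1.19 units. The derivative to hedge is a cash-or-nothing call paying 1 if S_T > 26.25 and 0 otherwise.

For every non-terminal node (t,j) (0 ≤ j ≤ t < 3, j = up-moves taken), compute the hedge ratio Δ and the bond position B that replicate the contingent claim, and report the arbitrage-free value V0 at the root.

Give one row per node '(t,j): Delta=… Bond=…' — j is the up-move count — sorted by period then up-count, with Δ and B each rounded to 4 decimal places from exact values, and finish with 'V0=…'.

(0,0): Delta=0.0133 Bond=0.0110
(1,0): Delta=0.0358 Bond=-0.5444
(1,1): Delta=0.0082 Bond=0.2555
(2,0): Delta=0.0000 Bond=0.0000
(2,1): Delta=0.0439 Bond=-0.9295
(2,2): Delta=0.0000 Bond=0.8403
V0=0.4630

Since d<R<u, set p* = (R−d)/(u−d) = 0.6970; price each node as the discounted p*-expectation of its children.
Terminal payoffs: V(3,0)=0.0000, V(3,1)=0.0000, V(3,2)=1.0000, V(3,3)=1.0000
(2,0): S=18.1186. Δ = (V_up−V_dn)/(S_up−S_dn) = (0.0000−0.0000)/(25.1849−13.2266) = 0.0000. V = [p*·0.0000 + (1−p*)·0.0000]/1.19 = 0.0000. B = V − Δ·S = 0.0000.
(2,1): S=34.4998. Δ = (V_up−V_dn)/(S_up−S_dn) = (1.0000−0.0000)/(47.9547−25.1849) = 0.0439. V = [p*·1.0000 + (1−p*)·0.0000]/1.19 = 0.5857. B = V − Δ·S = -0.9295.
(2,2): S=65.6914. Δ = (V_up−V_dn)/(S_up−S_dn) = (1.0000−1.0000)/(91.3110−47.9547) = 0.0000. V = [p*·1.0000 + (1−p*)·1.0000]/1.19 = 0.8403. B = V − Δ·S = 0.8403.
(1,0): S=24.8200. Δ = (V_up−V_dn)/(S_up−S_dn) = (0.5857−0.0000)/(34.4998−18.1186) = 0.0358. V = [p*·0.5857 + (1−p*)·0.0000]/1.19 = 0.3430. B = V − Δ·S = -0.5444.
(1,1): S=47.2600. Δ = (V_up−V_dn)/(S_up−S_dn) = (0.8403−0.5857)/(65.6914−34.4998) = 0.0082. V = [p*·0.8403 + (1−p*)·0.5857]/1.19 = 0.6413. B = V − Δ·S = 0.2555.
(0,0): S=34.0000. Δ = (V_up−V_dn)/(S_up−S_dn) = (0.6413−0.3430)/(47.2600−24.8200) = 0.0133. V = [p*·0.6413 + (1−p*)·0.3430]/1.19 = 0.4630. B = V − Δ·S = 0.0110.
Check: Δ(0,0)·S0 + B(0,0) = 0.4630 = V0.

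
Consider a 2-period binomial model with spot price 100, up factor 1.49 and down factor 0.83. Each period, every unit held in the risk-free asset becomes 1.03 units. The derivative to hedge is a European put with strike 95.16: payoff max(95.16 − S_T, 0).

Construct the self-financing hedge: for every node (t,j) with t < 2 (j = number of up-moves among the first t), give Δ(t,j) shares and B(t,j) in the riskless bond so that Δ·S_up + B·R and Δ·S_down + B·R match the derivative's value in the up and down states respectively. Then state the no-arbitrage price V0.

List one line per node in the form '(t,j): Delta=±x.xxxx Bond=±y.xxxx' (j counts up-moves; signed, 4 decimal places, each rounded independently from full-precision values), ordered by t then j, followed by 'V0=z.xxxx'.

The replicating-portfolio and risk-neutral prices coincide; use p* = (1.03−0.83)/(1.49−0.83) = 0.3030 for the latter.
Terminal payoffs: V(2,0)=26.2700, V(2,1)=0.0000, V(2,2)=0.0000
  t=1,j=0: stock 83.0000 → up 123.6700 (V=0.0000), down 68.8900 (V=26.2700). Price 17.7761; hedge Δ=-0.4796, bond B=57.5791.
  t=1,j=1: stock 149.0000 → up 222.0100 (V=0.0000), down 123.6700 (V=0.0000). Price 0.0000; hedge Δ=0.0000, bond B=0.0000.
  t=0,j=0: stock 100.0000 → up 149.0000 (V=0.0000), down 83.0000 (V=17.7761). Price 12.0286; hedge Δ=-0.2693, bond B=38.9621.
Self-financing check: at every node Δ·S+B equals the discounted successor values.

(0,0): Delta=-0.2693 Bond=38.9621
(1,0): Delta=-0.4796 Bond=57.5791
(1,1): Delta=0.0000 Bond=0.0000
V0=12.0286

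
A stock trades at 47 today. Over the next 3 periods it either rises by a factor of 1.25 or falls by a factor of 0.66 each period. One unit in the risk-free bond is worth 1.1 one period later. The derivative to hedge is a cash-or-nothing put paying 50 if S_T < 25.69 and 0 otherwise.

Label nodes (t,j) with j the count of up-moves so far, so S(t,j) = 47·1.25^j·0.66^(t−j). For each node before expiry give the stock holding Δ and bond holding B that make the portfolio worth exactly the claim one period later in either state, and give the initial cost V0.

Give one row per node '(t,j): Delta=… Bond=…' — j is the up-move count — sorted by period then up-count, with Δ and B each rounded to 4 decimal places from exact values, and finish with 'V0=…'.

Under the risk-neutral measure, an up-move has probability p* = (R−d)/(u−d) = 0.7458 and values discount at R = 1.1.
Payoff layer (t=3): V(3,0)=50.0000, V(3,1)=50.0000, V(3,2)=0.0000, V(3,3)=0.0000
(2,0): S=20.4732. Δ = (V_up−V_dn)/(S_up−S_dn) = (50.0000−50.0000)/(25.5915−13.5123) = 0.0000. V = [p*·50.0000 + (1−p*)·50.0000]/1.1 = 45.4545. B = V − Δ·S = 45.4545.
(2,1): S=38.7750. Δ = (V_up−V_dn)/(S_up−S_dn) = (0.0000−50.0000)/(48.4688−25.5915) = -2.1856. V = [p*·0.0000 + (1−p*)·50.0000]/1.1 = 11.5562. B = V − Δ·S = 96.3020.
(2,2): S=73.4375. Δ = (V_up−V_dn)/(S_up−S_dn) = (0.0000−0.0000)/(91.7969−48.4688) = 0.0000. V = [p*·0.0000 + (1−p*)·0.0000]/1.1 = 0.0000. B = V − Δ·S = 0.0000.
(1,0): S=31.0200. Δ = (V_up−V_dn)/(S_up−S_dn) = (11.5562−45.4545)/(38.7750−20.4732) = -1.8522. V = [p*·11.5562 + (1−p*)·45.4545]/1.1 = 18.3404. B = V − Δ·S = 75.7952.
(1,1): S=58.7500. Δ = (V_up−V_dn)/(S_up−S_dn) = (0.0000−11.5562)/(73.4375−38.7750) = -0.3334. V = [p*·0.0000 + (1−p*)·11.5562]/1.1 = 2.6709. B = V − Δ·S = 22.2578.
(0,0): S=47.0000. Δ = (V_up−V_dn)/(S_up−S_dn) = (2.6709−18.3404)/(58.7500−31.0200) = -0.5651. V = [p*·2.6709 + (1−p*)·18.3404]/1.1 = 6.0497. B = V − Δ·S = 32.6082.
Root portfolio cost Δ·47+B reproduces V0=6.0497.

(0,0): Delta=-0.5651 Bond=32.6082
(1,0): Delta=-1.8522 Bond=75.7952
(1,1): Delta=-0.3334 Bond=22.2578
(2,0): Delta=0.0000 Bond=45.4545
(2,1): Delta=-2.1856 Bond=96.3020
(2,2): Delta=0.0000 Bond=0.0000
V0=6.0497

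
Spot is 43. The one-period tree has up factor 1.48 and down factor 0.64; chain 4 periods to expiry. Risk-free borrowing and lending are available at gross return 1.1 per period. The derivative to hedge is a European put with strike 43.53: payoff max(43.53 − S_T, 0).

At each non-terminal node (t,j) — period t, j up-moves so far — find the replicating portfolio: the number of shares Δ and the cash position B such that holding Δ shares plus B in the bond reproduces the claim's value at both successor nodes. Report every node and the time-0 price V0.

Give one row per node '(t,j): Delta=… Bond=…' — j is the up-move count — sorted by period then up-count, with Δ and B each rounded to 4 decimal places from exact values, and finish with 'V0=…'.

The replicating-portfolio and risk-neutral prices coincide; use p* = (1.1−0.64)/(1.48−0.64) = 0.5476 for the latter.
Payoff layer (t=4): V(4,0)=36.3158, V(4,1)=26.8472, V(4,2)=4.9509, V(4,3)=0.0000, V(4,4)=0.0000
  t=3,j=0: stock 11.2722 → up 16.6828 (V=26.8472), down 7.2142 (V=36.3158). Price 28.3005; hedge Δ=-1.0000, bond B=39.5727.
  t=3,j=1: stock 26.0669 → up 38.5791 (V=4.9509), down 16.6828 (V=26.8472). Price 13.5058; hedge Δ=-1.0000, bond B=39.5727.
  t=3,j=2: stock 60.2798 → up 89.2141 (V=0.0000), down 38.5791 (V=4.9509). Price 2.0361; hedge Δ=-0.0978, bond B=7.9300.
  t=3,j=3: stock 139.3971 → up 206.3076 (V=0.0000), down 89.2141 (V=0.0000). Price 0.0000; hedge Δ=0.0000, bond B=0.0000.
  t=2,j=0: stock 17.6128 → up 26.0669 (V=13.5058), down 11.2722 (V=28.3005). Price 18.3624; hedge Δ=-1.0000, bond B=35.9752.
  t=2,j=1: stock 40.7296 → up 60.2798 (V=2.0361), down 26.0669 (V=13.5058). Price 6.5680; hedge Δ=-0.3352, bond B=20.2224.
  t=2,j=2: stock 94.1872 → up 139.3971 (V=0.0000), down 60.2798 (V=2.0361). Price 0.8374; hedge Δ=-0.0257, bond B=3.2613.
  t=1,j=0: stock 27.5200 → up 40.7296 (V=6.5680), down 17.6128 (V=18.3624). Price 10.8214; hedge Δ=-0.5102, bond B=24.8624.
  t=1,j=1: stock 63.6400 → up 94.1872 (V=0.8374), down 40.7296 (V=6.5680). Price 3.1180; hedge Δ=-0.1072, bond B=9.9401.
  t=0,j=0: stock 43.0000 → up 63.6400 (V=3.1180), down 27.5200 (V=10.8214). Price 6.0026; hedge Δ=-0.2133, bond B=15.1734.
The time-0 hedge costs 6.0026, which is the no-arbitrage price.

(0,0): Delta=-0.2133 Bond=15.1734
(1,0): Delta=-0.5102 Bond=24.8624
(1,1): Delta=-0.1072 Bond=9.9401
(2,0): Delta=-1.0000 Bond=35.9752
(2,1): Delta=-0.3352 Bond=20.2224
(2,2): Delta=-0.0257 Bond=3.2613
(3,0): Delta=-1.0000 Bond=39.5727
(3,1): Delta=-1.0000 Bond=39.5727
(3,2): Delta=-0.0978 Bond=7.9300
(3,3): Delta=0.0000 Bond=0.0000
V0=6.0026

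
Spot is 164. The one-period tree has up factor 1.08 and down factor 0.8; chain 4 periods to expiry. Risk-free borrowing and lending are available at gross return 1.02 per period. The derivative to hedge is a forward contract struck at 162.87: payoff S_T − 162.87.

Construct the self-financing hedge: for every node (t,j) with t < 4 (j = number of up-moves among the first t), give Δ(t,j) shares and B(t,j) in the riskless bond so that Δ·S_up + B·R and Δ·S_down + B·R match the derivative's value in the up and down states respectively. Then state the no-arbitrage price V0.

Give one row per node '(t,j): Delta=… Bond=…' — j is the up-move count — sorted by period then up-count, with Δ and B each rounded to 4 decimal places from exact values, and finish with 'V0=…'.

(0,0): Delta=1.0000 Bond=-150.4667
(1,0): Delta=1.0000 Bond=-153.4760
(1,1): Delta=1.0000 Bond=-153.4760
(2,0): Delta=1.0000 Bond=-156.5456
(2,1): Delta=1.0000 Bond=-156.5456
(2,2): Delta=1.0000 Bond=-156.5456
(3,0): Delta=1.0000 Bond=-159.6765
(3,1): Delta=1.0000 Bond=-159.6765
(3,2): Delta=1.0000 Bond=-159.6765
(3,3): Delta=1.0000 Bond=-159.6765
V0=13.5333

No-arbitrage ⇒ martingale measure with p* = (R−d)/(u−d) = 0.7857.
At expiry t=4: V(4,0)=-95.6956, V(4,1)=-72.1846, V(4,2)=-40.4447, V(4,3)=2.4042, V(4,4)=60.2502
  t=3,j=0: stock 83.9680 → up 90.6854 (V=-72.1846), down 67.1744 (V=-95.6956). Price -75.7085; hedge Δ=1.0000, bond B=-159.6765.
  t=3,j=1: stock 113.3568 → up 122.4253 (V=-40.4447), down 90.6854 (V=-72.1846). Price -46.3197; hedge Δ=1.0000, bond B=-159.6765.
  t=3,j=2: stock 153.0317 → up 165.2742 (V=2.4042), down 122.4253 (V=-40.4447). Price -6.6448; hedge Δ=1.0000, bond B=-159.6765.
  t=3,j=3: stock 206.5928 → up 223.1202 (V=60.2502), down 165.2742 (V=2.4042). Price 46.9163; hedge Δ=1.0000, bond B=-159.6765.
  t=2,j=0: stock 104.9600 → up 113.3568 (V=-46.3197), down 83.9680 (V=-75.7085). Price -51.5856; hedge Δ=1.0000, bond B=-156.5456.
  t=2,j=1: stock 141.6960 → up 153.0317 (V=-6.6448), down 113.3568 (V=-46.3197). Price -14.8496; hedge Δ=1.0000, bond B=-156.5456.
  t=2,j=2: stock 191.2896 → up 206.5928 (V=46.9163), down 153.0317 (V=-6.6448). Price 34.7440; hedge Δ=1.0000, bond B=-156.5456.
  t=1,j=0: stock 131.2000 → up 141.6960 (V=-14.8496), down 104.9600 (V=-51.5856). Price -22.2760; hedge Δ=1.0000, bond B=-153.4760.
  t=1,j=1: stock 177.1200 → up 191.2896 (V=34.7440), down 141.6960 (V=-14.8496). Price 23.6440; hedge Δ=1.0000, bond B=-153.4760.
  t=0,j=0: stock 164.0000 → up 177.1200 (V=23.6440), down 131.2000 (V=-22.2760). Price 13.5333; hedge Δ=1.0000, bond B=-150.4667.
Check: Δ(0,0)·S0 + B(0,0) = 13.5333 = V0.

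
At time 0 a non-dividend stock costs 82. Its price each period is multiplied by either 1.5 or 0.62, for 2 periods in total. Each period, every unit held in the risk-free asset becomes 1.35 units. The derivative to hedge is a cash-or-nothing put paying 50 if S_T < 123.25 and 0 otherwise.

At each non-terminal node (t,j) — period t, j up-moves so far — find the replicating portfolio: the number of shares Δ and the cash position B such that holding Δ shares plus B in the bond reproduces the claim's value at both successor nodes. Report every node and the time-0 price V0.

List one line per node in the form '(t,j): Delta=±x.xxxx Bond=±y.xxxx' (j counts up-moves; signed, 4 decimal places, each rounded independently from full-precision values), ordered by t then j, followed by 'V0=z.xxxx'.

Risk-neutral probability p* = (R−d)/(u−d) = (1.35−0.62)/(1.5−0.62) = 0.8295.
Terminal values V(2,·): V(2,0)=50.0000, V(2,1)=50.0000, V(2,2)=0.0000
  t=1,j=0: stock 50.8400 → up 76.2600 (V=50.0000), down 31.5208 (V=50.0000). Price 37.0370; hedge Δ=0.0000, bond B=37.0370.
  t=1,j=1: stock 123.0000 → up 184.5000 (V=0.0000), down 76.2600 (V=50.0000). Price 6.3131; hedge Δ=-0.4619, bond B=63.1313.
  t=0,j=0: stock 82.0000 → up 123.0000 (V=6.3131), down 50.8400 (V=37.0370). Price 8.5557; hedge Δ=-0.4258, bond B=43.4692.
Check: Δ(0,0)·S0 + B(0,0) = 8.5557 = V0.

(0,0): Delta=-0.4258 Bond=43.4692
(1,0): Delta=0.0000 Bond=37.0370
(1,1): Delta=-0.4619 Bond=63.1313
V0=8.5557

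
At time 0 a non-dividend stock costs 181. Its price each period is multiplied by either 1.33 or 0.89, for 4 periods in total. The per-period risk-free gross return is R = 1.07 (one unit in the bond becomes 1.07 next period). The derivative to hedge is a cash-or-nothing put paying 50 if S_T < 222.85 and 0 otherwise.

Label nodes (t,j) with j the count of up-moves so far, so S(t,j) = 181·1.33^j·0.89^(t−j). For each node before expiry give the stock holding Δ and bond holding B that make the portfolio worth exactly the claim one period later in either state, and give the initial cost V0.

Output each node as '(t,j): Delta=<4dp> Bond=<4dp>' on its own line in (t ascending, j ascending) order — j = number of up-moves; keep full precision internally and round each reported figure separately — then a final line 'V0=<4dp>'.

No-arbitrage ⇒ martingale measure with p* = (R−d)/(u−d) = 0.4091.
At expiry t=4: V(4,0)=50.0000, V(4,1)=50.0000, V(4,2)=0.0000, V(4,3)=0.0000, V(4,4)=0.0000
(3,0): S=127.5994. Δ = (V_up−V_dn)/(S_up−S_dn) = (50.0000−50.0000)/(169.7072−113.5635) = 0.0000. V = [p*·50.0000 + (1−p*)·50.0000]/1.07 = 46.7290. B = V − Δ·S = 46.7290.
(3,1): S=190.6822. Δ = (V_up−V_dn)/(S_up−S_dn) = (0.0000−50.0000)/(253.6074−169.7072) = -0.5959. V = [p*·0.0000 + (1−p*)·50.0000]/1.07 = 27.6126. B = V − Δ·S = 141.2489.
(3,2): S=284.9521. Δ = (V_up−V_dn)/(S_up−S_dn) = (0.0000−0.0000)/(378.9863−253.6074) = 0.0000. V = [p*·0.0000 + (1−p*)·0.0000]/1.07 = 0.0000. B = V − Δ·S = 0.0000.
(3,3): S=425.8273. Δ = (V_up−V_dn)/(S_up−S_dn) = (0.0000−0.0000)/(566.3503−378.9863) = 0.0000. V = [p*·0.0000 + (1−p*)·0.0000]/1.07 = 0.0000. B = V − Δ·S = 0.0000.
(2,0): S=143.3701. Δ = (V_up−V_dn)/(S_up−S_dn) = (27.6126−46.7290)/(190.6822−127.5994) = -0.3030. V = [p*·27.6126 + (1−p*)·46.7290]/1.07 = 36.3632. B = V − Δ·S = 79.8096.
(2,1): S=214.2497. Δ = (V_up−V_dn)/(S_up−S_dn) = (0.0000−27.6126)/(284.9521−190.6822) = -0.2929. V = [p*·0.0000 + (1−p*)·27.6126]/1.07 = 15.2491. B = V − Δ·S = 78.0049.
(2,2): S=320.1709. Δ = (V_up−V_dn)/(S_up−S_dn) = (0.0000−0.0000)/(425.8273−284.9521) = 0.0000. V = [p*·0.0000 + (1−p*)·0.0000]/1.07 = 0.0000. B = V − Δ·S = 0.0000.
(1,0): S=161.0900. Δ = (V_up−V_dn)/(S_up−S_dn) = (15.2491−36.3632)/(214.2497−143.3701) = -0.2979. V = [p*·15.2491 + (1−p*)·36.3632]/1.07 = 25.9118. B = V − Δ·S = 73.8984.
(1,1): S=240.7300. Δ = (V_up−V_dn)/(S_up−S_dn) = (0.0000−15.2491)/(320.1709−214.2497) = -0.1440. V = [p*·0.0000 + (1−p*)·15.2491]/1.07 = 8.4213. B = V − Δ·S = 43.0783.
(0,0): S=181.0000. Δ = (V_up−V_dn)/(S_up−S_dn) = (8.4213−25.9118)/(240.7300−161.0900) = -0.2196. V = [p*·8.4213 + (1−p*)·25.9118]/1.07 = 17.5295. B = V − Δ·S = 57.2806.
Each (Δ,B) replicates both successor values, so the strategy is self-financing and V0 is arbitrage-free.

(0,0): Delta=-0.2196 Bond=57.2806
(1,0): Delta=-0.2979 Bond=73.8984
(1,1): Delta=-0.1440 Bond=43.0783
(2,0): Delta=-0.3030 Bond=79.8096
(2,1): Delta=-0.2929 Bond=78.0049
(2,2): Delta=0.0000 Bond=0.0000
(3,0): Delta=0.0000 Bond=46.7290
(3,1): Delta=-0.5959 Bond=141.2489
(3,2): Delta=0.0000 Bond=0.0000
(3,3): Delta=0.0000 Bond=0.0000
V0=17.5295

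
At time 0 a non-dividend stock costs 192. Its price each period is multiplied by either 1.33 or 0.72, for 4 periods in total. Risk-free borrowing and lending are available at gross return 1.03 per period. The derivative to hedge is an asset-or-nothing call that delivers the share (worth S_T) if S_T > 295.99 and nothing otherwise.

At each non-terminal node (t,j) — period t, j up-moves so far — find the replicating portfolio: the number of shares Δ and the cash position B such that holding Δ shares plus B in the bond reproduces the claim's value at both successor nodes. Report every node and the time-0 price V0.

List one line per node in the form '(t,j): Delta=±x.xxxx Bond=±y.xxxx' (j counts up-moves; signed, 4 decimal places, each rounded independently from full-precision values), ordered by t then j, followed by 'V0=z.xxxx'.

Under the risk-neutral measure, an up-move has probability p* = (R−d)/(u−d) = 0.5082 and values discount at R = 1.03.
Terminal payoffs: V(4,0)=0.0000, V(4,1)=0.0000, V(4,2)=0.0000, V(4,3)=325.2285, V(4,4)=600.7694
Node (3,0) S=71.6636: V=(p*·0.0000+(1−p*)·0.0000)/1.03=0.0000; Δ=(0.0000−0.0000)/(95.3126−51.5978)=0.0000; B=V−Δ·S=0.0000
Node (3,1) S=132.3786: V=(p*·0.0000+(1−p*)·0.0000)/1.03=0.0000; Δ=(0.0000−0.0000)/(176.0636−95.3126)=0.0000; B=V−Δ·S=0.0000
Node (3,2) S=244.5327: V=(p*·325.2285+(1−p*)·0.0000)/1.03=160.4661; Δ=(325.2285−0.0000)/(325.2285−176.0636)=2.1803; B=V−Δ·S=-372.6954
Node (3,3) S=451.7063: V=(p*·600.7694+(1−p*)·325.2285)/1.03=451.7063; Δ=(600.7694−325.2285)/(600.7694−325.2285)=1.0000; B=V−Δ·S=0.0000
Node (2,0) S=99.5328: V=(p*·0.0000+(1−p*)·0.0000)/1.03=0.0000; Δ=(0.0000−0.0000)/(132.3786−71.6636)=0.0000; B=V−Δ·S=0.0000
Node (2,1) S=183.8592: V=(p*·160.4661+(1−p*)·0.0000)/1.03=79.1731; Δ=(160.4661−0.0000)/(244.5327−132.3786)=1.4308; B=V−Δ·S=-183.8860
Node (2,2) S=339.6288: V=(p*·451.7063+(1−p*)·160.4661)/1.03=299.4888; Δ=(451.7063−160.4661)/(451.7063−244.5327)=1.4058; B=V−Δ·S=-177.9542
Node (1,0) S=138.2400: V=(p*·79.1731+(1−p*)·0.0000)/1.03=39.0636; Δ=(79.1731−0.0000)/(183.8592−99.5328)=0.9389; B=V−Δ·S=-90.7284
Node (1,1) S=255.3600: V=(p*·299.4888+(1−p*)·79.1731)/1.03=185.5697; Δ=(299.4888−79.1731)/(339.6288−183.8592)=1.4144; B=V−Δ·S=-175.6034
Node (0,0) S=192.0000: V=(p*·185.5697+(1−p*)·39.0636)/1.03=110.2112; Δ=(185.5697−39.0636)/(255.3600−138.2400)=1.2509; B=V−Δ·S=-129.9627
Self-financing check: at every node Δ·S+B equals the discounted successor values.

(0,0): Delta=1.2509 Bond=-129.9627
(1,0): Delta=0.9389 Bond=-90.7284
(1,1): Delta=1.4144 Bond=-175.6034
(2,0): Delta=0.0000 Bond=0.0000
(2,1): Delta=1.4308 Bond=-183.8860
(2,2): Delta=1.4058 Bond=-177.9542
(3,0): Delta=0.0000 Bond=0.0000
(3,1): Delta=0.0000 Bond=0.0000
(3,2): Delta=2.1803 Bond=-372.6954
(3,3): Delta=1.0000 Bond=0.0000
V0=110.2112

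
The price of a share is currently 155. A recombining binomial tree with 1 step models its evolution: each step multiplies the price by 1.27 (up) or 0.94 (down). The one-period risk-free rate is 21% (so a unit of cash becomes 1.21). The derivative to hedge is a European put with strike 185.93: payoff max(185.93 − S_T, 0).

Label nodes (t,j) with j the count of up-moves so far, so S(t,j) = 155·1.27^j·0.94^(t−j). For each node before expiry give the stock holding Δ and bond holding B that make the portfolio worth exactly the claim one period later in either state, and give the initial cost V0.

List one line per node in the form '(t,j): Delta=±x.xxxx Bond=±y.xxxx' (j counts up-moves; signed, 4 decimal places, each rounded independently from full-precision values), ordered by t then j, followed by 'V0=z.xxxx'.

(0,0): Delta=-0.7865 Bond=127.9542
V0=6.0451

Under the risk-neutral measure, an up-move has probability p* = (R−d)/(u−d) = 0.8182 and values discount at R = 1.21.
At expiry t=1: V(1,0)=40.2300, V(1,1)=0.0000
Node (0,0) S=155.0000: V=(p*·0.0000+(1−p*)·40.2300)/1.21=6.0451; Δ=(0.0000−40.2300)/(196.8500−145.7000)=-0.7865; B=V−Δ·S=127.9542
Each (Δ,B) replicates both successor values, so the strategy is self-financing and V0 is arbitrage-free.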